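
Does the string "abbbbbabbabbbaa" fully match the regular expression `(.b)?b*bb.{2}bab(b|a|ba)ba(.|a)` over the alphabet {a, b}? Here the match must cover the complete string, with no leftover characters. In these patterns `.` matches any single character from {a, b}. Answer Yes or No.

Yes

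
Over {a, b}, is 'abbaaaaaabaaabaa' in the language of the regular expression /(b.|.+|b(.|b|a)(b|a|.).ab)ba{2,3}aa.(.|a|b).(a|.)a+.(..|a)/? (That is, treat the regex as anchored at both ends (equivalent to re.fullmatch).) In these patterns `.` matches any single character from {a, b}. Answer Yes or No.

Yes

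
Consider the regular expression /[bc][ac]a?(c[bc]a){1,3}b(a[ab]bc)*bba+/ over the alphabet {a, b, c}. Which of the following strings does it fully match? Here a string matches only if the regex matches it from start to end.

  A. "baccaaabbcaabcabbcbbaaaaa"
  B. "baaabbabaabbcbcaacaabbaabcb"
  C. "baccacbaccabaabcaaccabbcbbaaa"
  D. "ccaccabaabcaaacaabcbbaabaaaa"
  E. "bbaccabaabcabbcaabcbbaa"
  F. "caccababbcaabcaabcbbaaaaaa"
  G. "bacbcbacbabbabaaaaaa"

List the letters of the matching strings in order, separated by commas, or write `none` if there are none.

A → no match
B → no match — must end with "a"
C → no match
D → no match
E → no match
F → match
G → no match

F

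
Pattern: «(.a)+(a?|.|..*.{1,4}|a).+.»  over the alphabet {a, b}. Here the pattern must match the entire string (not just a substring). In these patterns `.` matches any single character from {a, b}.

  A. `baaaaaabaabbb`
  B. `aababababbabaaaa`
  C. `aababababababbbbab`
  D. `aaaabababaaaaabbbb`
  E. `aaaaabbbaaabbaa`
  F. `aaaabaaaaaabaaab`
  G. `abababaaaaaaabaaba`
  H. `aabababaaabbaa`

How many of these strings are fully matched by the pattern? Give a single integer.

7

A → match
B → match
C → match
D → match
E → match
F → match
G → no match
H → match
Total matched: 7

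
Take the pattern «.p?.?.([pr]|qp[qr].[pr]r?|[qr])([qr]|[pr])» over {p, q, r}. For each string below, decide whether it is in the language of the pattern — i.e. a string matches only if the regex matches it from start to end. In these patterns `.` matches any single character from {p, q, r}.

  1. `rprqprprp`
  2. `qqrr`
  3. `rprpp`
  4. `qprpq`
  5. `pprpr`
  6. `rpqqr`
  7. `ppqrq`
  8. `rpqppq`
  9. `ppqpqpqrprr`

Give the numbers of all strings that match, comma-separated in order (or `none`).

1, 2, 3, 4, 5, 6, 7, 8, 9

1. `rprqprprp` → match
2. `qqrr` → match
3. `rprpp` → match
4. `qprpq` → match
5. `pprpr` → match
6. `rpqqr` → match
7. `ppqrq` → match
8. `rpqppq` → match
9. `ppqpqpqrprr` → match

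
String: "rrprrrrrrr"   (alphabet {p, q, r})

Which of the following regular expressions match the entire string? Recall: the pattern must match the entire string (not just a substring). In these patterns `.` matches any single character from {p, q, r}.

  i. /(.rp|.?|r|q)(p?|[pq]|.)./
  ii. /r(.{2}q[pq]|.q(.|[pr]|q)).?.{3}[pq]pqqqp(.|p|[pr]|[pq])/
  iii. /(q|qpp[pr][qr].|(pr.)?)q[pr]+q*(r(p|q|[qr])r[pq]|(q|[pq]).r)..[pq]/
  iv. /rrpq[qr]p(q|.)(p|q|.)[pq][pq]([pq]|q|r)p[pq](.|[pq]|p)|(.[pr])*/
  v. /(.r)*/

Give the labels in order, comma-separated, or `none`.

iv, v

i → no match
ii → no match
iii → no match
iv → match
v → match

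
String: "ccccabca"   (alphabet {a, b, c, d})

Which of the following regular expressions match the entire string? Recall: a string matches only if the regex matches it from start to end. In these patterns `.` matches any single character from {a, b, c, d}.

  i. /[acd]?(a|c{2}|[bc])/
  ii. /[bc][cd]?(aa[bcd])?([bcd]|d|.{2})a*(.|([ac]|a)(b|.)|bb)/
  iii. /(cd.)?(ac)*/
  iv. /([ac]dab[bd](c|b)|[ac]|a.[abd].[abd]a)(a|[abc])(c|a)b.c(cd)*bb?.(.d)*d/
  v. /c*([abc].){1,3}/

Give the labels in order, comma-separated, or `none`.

v

i → no match
ii → no match
iii → no match
iv → no match — must end with "d"
v → match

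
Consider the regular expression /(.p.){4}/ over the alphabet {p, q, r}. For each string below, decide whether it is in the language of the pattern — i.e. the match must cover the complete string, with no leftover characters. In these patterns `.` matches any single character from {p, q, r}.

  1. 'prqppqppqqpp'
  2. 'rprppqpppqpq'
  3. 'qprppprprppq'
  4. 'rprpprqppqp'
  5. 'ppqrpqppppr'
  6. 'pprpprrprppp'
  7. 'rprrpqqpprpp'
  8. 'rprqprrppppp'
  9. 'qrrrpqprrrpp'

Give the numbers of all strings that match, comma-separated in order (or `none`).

2, 3, 6, 7, 8

1 → no match
2 → match
3 → match
4 → no match
5 → no match
6 → match
7 → match
8 → match
9 → no match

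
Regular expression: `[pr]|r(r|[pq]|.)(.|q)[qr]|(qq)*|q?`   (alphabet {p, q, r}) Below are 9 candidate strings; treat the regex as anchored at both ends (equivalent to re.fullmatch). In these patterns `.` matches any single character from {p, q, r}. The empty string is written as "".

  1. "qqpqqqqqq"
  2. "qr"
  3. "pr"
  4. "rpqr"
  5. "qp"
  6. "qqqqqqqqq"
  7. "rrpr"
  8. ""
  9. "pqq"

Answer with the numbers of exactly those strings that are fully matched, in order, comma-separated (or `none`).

1 → no match
2 → no match
3 → no match
4 → match
5 → no match
6 → no match
7 → match
8 → match
9 → no match

4, 7, 8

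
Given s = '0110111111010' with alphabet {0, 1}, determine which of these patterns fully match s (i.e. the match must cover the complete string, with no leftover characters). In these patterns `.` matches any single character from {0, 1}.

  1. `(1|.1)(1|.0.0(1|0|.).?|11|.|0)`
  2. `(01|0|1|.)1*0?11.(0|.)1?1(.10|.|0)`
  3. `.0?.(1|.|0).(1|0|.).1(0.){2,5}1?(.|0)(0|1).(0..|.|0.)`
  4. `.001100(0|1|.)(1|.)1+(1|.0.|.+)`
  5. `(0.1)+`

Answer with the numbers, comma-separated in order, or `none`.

2

1 → no match
2 → match
3 → no match
4 → no match
5 → no match — must end with '1'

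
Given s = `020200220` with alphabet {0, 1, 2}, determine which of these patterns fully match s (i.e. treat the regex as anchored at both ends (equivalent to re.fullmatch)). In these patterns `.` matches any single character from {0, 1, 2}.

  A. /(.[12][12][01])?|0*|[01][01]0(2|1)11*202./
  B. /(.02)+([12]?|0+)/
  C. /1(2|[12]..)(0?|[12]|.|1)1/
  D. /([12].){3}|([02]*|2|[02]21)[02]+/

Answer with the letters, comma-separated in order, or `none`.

D

A → no match
B → no match
C → no match — must start with `1`
D → match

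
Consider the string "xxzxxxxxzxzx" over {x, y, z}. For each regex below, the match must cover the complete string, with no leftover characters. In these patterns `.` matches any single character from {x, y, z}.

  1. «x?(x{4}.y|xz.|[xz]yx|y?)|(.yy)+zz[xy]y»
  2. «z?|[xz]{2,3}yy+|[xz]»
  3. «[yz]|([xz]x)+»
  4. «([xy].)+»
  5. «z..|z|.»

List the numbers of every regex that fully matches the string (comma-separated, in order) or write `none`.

3

1 → no match
2 → no match
3 → match
4 → no match
5 → no match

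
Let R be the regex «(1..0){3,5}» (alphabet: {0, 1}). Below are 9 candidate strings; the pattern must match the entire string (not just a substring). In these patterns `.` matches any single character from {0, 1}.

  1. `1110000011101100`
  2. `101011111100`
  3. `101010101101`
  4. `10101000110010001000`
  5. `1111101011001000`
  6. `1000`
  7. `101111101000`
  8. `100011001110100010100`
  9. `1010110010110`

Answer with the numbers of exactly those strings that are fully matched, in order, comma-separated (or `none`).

1 → no match
2 → no match
3 → no match — must end with `0`
4 → match
5 → no match
6 → no match
7 → no match
8 → no match
9 → no match

4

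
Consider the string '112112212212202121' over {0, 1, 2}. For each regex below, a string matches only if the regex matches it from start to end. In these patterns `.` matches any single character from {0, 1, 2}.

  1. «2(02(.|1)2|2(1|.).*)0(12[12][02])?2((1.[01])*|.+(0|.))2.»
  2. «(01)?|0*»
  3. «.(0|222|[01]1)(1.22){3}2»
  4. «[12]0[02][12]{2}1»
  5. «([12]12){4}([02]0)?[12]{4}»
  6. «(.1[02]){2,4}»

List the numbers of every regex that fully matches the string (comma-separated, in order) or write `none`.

5

1 → no match — must start with '2'
2 → no match
3 → no match — must end with '222'
4 → no match
5 → match
6 → no match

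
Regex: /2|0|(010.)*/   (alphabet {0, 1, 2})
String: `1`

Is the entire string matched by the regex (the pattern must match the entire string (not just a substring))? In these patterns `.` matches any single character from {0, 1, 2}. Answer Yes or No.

No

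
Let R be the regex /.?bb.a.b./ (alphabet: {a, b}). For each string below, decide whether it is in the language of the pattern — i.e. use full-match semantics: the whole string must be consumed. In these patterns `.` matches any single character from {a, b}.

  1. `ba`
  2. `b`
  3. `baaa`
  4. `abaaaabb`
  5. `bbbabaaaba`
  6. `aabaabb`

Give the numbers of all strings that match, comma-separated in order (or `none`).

none

1 → no match
2 → no match
3 → no match
4 → no match
5 → no match
6 → no match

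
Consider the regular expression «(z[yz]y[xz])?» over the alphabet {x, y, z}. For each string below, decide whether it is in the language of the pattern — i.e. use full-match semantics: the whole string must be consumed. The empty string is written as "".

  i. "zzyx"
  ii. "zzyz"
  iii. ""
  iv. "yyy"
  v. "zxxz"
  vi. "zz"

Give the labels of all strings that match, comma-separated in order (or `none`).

i → match
ii → match
iii → match
iv → no match
v → no match
vi → no match

i, ii, iii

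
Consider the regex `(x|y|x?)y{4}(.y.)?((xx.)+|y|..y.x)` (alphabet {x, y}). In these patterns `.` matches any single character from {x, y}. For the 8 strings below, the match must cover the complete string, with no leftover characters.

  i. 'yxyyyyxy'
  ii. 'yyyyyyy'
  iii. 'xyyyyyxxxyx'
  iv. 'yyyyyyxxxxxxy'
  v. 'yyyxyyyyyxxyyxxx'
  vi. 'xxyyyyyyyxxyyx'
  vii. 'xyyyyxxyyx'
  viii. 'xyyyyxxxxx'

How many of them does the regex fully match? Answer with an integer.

2

i → no match
ii → no match
iii → no match
iv → match
v → no match
vi → no match
vii → match
viii → no match
Total matched: 2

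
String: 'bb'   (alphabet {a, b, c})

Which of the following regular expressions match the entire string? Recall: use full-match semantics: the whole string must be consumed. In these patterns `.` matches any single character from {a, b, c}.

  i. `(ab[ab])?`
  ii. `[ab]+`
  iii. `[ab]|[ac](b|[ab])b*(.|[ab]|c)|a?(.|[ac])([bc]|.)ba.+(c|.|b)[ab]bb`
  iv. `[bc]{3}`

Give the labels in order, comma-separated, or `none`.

ii

i → no match
ii → match
iii → no match
iv → no match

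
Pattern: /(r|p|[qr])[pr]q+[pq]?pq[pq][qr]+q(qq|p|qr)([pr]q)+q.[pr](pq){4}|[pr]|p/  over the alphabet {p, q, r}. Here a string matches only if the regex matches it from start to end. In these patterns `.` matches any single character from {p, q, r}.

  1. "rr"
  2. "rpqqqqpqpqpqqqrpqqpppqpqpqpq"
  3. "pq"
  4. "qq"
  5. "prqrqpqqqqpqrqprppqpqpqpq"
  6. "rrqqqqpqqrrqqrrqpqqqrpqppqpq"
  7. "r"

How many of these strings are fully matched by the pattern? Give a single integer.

1

1. "rr" → no match
2 → no match
3. "pq" → no match
4. "qq" → no match
5 → no match
6 → no match
7. "r" → match
Total matched: 1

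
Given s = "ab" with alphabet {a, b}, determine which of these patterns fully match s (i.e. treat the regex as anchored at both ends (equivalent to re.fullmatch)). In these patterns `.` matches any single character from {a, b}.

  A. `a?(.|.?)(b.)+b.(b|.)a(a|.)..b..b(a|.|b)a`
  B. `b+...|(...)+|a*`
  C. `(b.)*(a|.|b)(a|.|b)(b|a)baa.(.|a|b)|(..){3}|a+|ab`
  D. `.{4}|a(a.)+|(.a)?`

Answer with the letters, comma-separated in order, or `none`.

C

A → no match — must end with "a"
B → no match
C → match
D → no match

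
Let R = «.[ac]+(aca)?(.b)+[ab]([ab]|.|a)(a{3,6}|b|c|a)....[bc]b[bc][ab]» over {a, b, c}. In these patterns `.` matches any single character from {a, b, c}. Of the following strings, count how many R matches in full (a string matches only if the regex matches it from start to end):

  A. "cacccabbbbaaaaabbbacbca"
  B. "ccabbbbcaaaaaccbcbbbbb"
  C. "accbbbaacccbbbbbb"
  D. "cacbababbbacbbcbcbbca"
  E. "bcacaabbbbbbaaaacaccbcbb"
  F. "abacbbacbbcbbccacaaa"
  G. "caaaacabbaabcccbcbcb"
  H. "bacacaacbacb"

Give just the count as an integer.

A → match
B → no match
C → match
D → match
E → no match
F → no match
G → match
H → no match
Total matched: 4

4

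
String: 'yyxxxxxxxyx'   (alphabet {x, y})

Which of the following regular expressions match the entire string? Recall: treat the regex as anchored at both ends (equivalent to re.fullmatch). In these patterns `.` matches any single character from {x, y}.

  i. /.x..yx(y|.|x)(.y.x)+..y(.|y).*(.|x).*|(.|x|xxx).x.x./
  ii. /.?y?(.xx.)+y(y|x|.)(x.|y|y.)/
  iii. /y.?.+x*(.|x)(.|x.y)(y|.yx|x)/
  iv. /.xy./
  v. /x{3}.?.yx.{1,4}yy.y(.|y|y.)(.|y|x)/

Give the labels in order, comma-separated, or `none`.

i → no match
ii → no match
iii → match
iv → no match
v → no match — must start with 'x'

iii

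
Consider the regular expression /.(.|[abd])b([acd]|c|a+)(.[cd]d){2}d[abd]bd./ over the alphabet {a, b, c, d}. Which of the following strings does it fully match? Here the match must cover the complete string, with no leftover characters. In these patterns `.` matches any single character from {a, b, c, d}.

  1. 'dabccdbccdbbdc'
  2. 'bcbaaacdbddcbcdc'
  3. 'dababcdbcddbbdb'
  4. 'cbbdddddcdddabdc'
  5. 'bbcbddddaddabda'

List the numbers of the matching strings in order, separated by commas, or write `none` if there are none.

1 → no match
2 → no match
3 → match
4 → no match
5 → no match

3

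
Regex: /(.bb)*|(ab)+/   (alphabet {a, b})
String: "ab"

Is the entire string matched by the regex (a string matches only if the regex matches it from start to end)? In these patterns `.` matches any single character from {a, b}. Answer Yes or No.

Yes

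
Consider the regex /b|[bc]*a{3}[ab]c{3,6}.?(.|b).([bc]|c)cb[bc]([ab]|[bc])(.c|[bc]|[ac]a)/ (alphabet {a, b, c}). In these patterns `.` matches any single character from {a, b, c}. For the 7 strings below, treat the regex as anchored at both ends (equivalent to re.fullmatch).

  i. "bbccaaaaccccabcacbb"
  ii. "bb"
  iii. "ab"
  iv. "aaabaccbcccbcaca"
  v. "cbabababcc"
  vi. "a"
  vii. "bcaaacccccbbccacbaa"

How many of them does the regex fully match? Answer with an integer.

0

i → no match
ii → no match
iii → no match
iv → no match
v → no match
vi → no match
vii → no match
Total matched: 0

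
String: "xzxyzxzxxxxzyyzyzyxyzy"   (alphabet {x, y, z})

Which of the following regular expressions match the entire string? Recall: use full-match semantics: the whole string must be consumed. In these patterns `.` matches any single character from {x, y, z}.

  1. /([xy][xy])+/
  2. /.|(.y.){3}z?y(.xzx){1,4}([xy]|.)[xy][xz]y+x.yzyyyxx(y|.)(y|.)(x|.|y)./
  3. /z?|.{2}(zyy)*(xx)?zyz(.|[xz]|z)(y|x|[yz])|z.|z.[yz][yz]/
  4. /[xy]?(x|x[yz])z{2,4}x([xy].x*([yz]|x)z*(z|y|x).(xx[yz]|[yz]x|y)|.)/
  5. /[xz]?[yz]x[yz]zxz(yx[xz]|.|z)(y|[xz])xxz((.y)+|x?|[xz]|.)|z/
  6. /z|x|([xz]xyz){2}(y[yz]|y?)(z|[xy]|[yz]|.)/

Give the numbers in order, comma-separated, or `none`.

1 → no match
2 → no match
3 → no match
4 → no match
5 → match
6 → no match

5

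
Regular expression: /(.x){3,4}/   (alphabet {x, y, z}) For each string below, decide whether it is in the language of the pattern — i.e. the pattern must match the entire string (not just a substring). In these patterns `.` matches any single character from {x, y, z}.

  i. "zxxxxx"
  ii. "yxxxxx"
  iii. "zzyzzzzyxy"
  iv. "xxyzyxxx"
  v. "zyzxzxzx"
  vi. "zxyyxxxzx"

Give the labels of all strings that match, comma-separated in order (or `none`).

i, ii

i → match
ii → match
iii → no match — must end with "x"
iv → no match
v → no match
vi → no match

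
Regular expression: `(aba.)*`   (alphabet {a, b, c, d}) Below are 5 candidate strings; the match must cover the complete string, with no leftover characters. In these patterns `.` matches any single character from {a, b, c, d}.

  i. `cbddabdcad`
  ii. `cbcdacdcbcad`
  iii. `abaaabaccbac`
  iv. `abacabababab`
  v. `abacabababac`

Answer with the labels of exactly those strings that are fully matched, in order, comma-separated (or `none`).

i → no match
ii → no match
iii → no match
iv → match
v → match

iv, v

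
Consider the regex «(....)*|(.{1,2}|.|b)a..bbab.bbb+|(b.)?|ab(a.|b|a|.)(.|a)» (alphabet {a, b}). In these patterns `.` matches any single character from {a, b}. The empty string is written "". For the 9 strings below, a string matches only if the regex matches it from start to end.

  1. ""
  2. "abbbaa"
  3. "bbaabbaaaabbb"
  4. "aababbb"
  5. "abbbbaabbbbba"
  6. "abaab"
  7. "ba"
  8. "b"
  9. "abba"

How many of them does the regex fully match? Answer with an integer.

4

1 → match
2 → no match
3 → no match
4 → no match
5 → no match
6 → match
7 → match
8 → no match
9 → match
Total matched: 4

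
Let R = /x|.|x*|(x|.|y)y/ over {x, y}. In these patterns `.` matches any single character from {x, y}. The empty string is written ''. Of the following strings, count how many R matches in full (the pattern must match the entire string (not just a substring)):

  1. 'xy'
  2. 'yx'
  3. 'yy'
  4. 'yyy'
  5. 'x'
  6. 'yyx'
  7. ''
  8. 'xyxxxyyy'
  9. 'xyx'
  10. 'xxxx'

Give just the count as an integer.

5

1 → match
2 → no match
3 → match
4 → no match
5 → match
6 → no match
7 → match
8 → no match
9 → no match
10 → match
Total matched: 5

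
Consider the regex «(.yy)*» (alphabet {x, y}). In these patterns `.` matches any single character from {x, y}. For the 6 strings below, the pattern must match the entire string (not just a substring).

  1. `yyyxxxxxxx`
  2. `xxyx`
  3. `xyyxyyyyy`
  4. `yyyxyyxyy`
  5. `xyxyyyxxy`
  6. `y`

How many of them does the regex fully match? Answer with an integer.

2

1 → no match
2 → no match
3 → match
4 → match
5 → no match
6 → no match
Total matched: 2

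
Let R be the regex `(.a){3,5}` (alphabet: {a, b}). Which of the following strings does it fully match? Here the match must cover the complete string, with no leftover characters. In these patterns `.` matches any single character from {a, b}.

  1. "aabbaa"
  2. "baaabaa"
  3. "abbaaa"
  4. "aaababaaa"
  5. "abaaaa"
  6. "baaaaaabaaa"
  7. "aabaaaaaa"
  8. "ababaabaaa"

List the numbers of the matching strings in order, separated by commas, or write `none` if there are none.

none

1 → no match
2 → no match
3 → no match
4 → no match
5 → no match
6 → no match
7 → no match
8 → no match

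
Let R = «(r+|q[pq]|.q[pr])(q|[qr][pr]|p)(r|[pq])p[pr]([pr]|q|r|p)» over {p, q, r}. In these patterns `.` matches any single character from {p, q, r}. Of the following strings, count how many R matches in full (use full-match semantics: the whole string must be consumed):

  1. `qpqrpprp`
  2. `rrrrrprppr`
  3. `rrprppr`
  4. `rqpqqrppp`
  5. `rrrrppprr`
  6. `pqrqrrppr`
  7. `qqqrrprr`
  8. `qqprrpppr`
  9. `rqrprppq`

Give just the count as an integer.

8

1 → match
2 → match
3 → match
4 → no match
5 → match
6 → match
7 → match
8 → match
9 → match
Total matched: 8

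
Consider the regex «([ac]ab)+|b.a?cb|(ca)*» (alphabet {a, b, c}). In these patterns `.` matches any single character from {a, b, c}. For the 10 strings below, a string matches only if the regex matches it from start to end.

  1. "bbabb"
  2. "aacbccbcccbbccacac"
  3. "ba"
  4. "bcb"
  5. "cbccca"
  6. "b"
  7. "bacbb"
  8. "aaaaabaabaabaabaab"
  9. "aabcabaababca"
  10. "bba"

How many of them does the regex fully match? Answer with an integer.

0

1. "bbabb" → no match
2 → no match
3. "ba" → no match
4. "bcb" → no match
5. "cbccca" → no match
6. "b" → no match
7. "bacbb" → no match
8 → no match
9 → no match
10. "bba" → no match
Total matched: 0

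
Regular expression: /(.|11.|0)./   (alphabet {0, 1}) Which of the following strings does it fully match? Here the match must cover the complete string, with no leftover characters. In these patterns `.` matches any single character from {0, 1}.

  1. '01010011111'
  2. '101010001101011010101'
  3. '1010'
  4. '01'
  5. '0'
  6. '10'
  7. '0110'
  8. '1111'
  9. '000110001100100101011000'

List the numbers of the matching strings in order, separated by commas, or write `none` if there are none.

1 → no match
2 → no match
3 → no match
4 → match
5 → no match
6 → match
7 → no match
8 → match
9 → no match

4, 6, 8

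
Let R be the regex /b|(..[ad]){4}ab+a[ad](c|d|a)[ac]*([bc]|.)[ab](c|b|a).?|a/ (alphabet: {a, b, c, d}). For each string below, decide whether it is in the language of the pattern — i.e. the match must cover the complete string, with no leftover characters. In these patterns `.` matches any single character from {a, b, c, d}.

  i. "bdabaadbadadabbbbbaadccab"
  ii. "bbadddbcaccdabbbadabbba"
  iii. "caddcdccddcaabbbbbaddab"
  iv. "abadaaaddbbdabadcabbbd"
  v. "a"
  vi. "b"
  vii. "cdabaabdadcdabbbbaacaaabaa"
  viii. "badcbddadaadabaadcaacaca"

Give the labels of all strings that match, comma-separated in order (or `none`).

i → match
ii → match
iii → no match
iv → match
v → match
vi → match
vii → match
viii → match

i, ii, iv, v, vi, vii, viii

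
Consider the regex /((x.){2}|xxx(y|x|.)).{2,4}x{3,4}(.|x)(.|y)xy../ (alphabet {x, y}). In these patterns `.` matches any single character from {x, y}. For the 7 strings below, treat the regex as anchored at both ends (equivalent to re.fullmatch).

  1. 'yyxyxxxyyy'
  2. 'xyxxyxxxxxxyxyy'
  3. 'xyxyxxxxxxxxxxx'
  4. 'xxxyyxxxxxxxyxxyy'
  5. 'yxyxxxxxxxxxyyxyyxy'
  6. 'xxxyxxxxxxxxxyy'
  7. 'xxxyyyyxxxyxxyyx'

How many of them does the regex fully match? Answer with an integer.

1 → no match
2 → no match
3 → no match
4 → no match
5 → no match
6 → no match
7 → match
Total matched: 1

1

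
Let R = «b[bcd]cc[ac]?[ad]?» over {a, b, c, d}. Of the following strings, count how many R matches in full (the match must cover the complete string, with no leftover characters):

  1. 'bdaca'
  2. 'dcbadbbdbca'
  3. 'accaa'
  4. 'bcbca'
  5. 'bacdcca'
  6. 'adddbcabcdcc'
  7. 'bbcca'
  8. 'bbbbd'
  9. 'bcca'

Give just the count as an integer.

1

1. 'bdaca' → no match
2. 'dcbadbbdbca' → no match — must start with 'b'
3. 'accaa' → no match — must start with 'b'
4. 'bcbca' → no match
5. 'bacdcca' → no match
6. 'adddbcabcdcc' → no match — must start with 'b'
7. 'bbcca' → match
8. 'bbbbd' → no match
9. 'bcca' → no match
Total matched: 1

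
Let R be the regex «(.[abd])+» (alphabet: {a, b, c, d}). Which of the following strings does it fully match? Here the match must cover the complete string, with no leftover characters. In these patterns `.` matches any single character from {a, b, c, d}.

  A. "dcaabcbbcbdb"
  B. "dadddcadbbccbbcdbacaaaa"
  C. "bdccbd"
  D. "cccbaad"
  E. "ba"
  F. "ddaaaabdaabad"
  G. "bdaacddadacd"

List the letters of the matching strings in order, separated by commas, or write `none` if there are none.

E, G

A. "dcaabcbbcbdb" → no match
B → no match
C. "bdccbd" → no match
D. "cccbaad" → no match
E. "ba" → match
F → no match
G. "bdaacddadacd" → match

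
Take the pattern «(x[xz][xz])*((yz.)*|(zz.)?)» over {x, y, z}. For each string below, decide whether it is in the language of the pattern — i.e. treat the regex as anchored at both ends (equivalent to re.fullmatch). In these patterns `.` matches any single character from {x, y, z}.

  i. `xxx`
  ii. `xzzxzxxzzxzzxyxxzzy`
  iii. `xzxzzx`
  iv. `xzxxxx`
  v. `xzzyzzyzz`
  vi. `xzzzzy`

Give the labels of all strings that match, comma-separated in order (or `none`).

i, iii, iv, v, vi

i → match
ii → no match
iii → match
iv → match
v → match
vi → match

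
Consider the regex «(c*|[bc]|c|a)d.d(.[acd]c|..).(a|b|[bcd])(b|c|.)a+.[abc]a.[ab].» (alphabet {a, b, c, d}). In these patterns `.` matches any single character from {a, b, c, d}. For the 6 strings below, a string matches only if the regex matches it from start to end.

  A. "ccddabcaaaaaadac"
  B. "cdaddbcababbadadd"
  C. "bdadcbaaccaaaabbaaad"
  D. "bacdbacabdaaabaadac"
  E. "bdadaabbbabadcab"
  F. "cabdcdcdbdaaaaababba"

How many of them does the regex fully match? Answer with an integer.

0

A → no match
B → no match
C → no match
D → no match
E → no match
F → no match
Total matched: 0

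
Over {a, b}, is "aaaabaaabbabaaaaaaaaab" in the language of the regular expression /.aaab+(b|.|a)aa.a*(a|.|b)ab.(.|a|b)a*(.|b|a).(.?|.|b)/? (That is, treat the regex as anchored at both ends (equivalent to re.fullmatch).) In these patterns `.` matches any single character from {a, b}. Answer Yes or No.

Yes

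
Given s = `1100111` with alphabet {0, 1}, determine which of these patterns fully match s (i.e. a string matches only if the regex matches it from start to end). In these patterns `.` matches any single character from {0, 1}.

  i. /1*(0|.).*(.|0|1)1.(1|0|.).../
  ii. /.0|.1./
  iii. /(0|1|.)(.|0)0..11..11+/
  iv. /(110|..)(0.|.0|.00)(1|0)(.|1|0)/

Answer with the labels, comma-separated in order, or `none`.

i → no match
ii → no match
iii → no match
iv → match

iv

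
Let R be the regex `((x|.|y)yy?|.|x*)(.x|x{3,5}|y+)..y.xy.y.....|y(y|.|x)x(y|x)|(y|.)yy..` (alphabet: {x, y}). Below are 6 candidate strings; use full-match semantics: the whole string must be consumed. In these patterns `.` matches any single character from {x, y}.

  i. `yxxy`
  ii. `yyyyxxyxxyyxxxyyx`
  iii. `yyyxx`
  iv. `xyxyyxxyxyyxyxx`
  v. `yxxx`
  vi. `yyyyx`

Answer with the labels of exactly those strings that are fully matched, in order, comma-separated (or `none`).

i → match
ii → no match
iii → match
iv → match
v → match
vi → match

i, iii, iv, v, vi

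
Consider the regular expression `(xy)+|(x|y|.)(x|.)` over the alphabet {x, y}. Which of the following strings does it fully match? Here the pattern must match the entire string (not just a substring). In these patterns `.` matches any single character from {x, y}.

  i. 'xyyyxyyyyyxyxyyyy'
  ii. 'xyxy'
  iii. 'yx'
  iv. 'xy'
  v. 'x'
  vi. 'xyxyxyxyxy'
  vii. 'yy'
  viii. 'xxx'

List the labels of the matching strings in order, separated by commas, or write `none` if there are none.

ii, iii, iv, vi, vii

i → no match
ii → match
iii → match
iv → match
v → no match
vi → match
vii → match
viii → no match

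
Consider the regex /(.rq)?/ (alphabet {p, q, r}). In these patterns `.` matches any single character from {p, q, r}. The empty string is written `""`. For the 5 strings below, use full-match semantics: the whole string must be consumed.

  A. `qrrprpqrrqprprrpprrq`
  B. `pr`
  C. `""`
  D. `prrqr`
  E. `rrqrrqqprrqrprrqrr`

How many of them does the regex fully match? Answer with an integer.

1

A → no match
B. `pr` → no match
C. `""` → match
D. `prrqr` → no match
E → no match
Total matched: 1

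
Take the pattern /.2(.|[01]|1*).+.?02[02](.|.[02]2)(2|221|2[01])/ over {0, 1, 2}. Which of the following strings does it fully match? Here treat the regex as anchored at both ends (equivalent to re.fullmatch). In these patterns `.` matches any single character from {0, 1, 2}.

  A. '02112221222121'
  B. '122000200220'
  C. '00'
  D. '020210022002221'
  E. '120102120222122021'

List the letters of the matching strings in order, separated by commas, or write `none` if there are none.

D

A → no match
B → no match
C → no match
D → match
E → no match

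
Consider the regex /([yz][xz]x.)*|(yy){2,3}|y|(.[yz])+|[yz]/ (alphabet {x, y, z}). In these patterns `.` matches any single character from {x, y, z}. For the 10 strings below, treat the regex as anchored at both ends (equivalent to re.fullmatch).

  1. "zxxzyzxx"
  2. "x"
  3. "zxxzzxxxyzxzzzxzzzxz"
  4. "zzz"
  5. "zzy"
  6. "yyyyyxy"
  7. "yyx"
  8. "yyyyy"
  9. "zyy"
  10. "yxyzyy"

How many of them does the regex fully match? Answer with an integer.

1. "zxxzyzxx" → match
2. "x" → no match
3 → match
4. "zzz" → no match
5. "zzy" → no match
6. "yyyyyxy" → no match
7. "yyx" → no match
8. "yyyyy" → no match
9. "zyy" → no match
10. "yxyzyy" → no match
Total matched: 2

2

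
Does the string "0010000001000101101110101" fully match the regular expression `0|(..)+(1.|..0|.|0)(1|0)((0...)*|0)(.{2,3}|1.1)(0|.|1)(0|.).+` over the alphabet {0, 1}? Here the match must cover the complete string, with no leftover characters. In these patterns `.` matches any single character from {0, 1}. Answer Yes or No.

Yes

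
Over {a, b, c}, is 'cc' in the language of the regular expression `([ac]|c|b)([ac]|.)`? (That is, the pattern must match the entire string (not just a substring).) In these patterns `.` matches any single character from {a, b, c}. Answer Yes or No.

Yes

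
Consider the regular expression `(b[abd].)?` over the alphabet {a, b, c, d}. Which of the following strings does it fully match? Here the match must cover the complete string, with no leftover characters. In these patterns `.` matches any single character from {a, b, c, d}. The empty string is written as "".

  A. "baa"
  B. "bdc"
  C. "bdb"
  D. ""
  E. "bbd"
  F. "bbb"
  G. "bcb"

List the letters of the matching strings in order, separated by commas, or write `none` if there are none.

A → match
B → match
C → match
D → match
E → match
F → match
G → no match

A, B, C, D, E, F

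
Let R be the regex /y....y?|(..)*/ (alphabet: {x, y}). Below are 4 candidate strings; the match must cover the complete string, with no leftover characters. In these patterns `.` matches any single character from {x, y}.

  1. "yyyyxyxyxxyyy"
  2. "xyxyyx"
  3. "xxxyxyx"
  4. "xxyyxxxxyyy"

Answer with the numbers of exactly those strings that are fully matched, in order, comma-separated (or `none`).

1 → no match
2 → match
3 → no match
4 → no match

2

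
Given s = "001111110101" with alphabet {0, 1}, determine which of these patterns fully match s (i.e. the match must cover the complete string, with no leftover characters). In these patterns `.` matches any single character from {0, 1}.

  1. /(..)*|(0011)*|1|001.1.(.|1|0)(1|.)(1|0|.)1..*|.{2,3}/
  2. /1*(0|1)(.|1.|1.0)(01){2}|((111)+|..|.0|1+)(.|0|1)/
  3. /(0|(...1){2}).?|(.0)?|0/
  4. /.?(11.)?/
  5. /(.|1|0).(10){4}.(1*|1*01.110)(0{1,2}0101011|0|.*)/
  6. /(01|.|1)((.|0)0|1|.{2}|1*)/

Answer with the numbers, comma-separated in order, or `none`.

1 → match
2 → no match
3 → no match
4 → no match
5 → no match
6 → no match

1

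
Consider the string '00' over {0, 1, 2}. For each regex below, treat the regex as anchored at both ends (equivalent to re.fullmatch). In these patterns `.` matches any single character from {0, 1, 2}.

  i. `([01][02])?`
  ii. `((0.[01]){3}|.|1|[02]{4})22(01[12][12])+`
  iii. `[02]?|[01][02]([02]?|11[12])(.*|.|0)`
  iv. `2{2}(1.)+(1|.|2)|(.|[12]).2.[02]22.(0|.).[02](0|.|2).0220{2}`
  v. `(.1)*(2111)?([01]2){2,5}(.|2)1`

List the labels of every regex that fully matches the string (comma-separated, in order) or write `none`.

i, iii

i → match
ii → no match
iii → match
iv → no match
v → no match — must end with '1'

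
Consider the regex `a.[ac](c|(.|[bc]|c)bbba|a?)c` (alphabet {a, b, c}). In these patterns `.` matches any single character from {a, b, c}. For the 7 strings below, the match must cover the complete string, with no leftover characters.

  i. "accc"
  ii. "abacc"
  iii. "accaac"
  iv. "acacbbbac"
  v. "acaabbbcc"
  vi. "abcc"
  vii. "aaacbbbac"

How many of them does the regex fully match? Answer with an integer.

i → match
ii → match
iii → no match
iv → match
v → no match
vi → match
vii → match
Total matched: 5

5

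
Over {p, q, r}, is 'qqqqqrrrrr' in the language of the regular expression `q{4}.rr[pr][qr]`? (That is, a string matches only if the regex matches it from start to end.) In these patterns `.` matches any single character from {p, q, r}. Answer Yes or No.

No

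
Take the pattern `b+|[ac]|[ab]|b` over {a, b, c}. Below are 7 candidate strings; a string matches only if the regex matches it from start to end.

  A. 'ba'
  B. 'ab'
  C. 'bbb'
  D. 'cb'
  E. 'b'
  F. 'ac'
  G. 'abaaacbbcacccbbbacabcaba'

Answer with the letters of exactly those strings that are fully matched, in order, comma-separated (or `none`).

C, E

A → no match
B → no match
C → match
D → no match
E → match
F → no match
G → no match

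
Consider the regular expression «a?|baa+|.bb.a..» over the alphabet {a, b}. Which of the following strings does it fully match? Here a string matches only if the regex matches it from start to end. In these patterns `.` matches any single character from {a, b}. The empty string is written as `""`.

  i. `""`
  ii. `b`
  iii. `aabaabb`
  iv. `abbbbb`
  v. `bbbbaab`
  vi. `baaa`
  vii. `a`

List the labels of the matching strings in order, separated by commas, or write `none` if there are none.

i, v, vi, vii

i → match
ii → no match
iii → no match
iv → no match
v → match
vi → match
vii → match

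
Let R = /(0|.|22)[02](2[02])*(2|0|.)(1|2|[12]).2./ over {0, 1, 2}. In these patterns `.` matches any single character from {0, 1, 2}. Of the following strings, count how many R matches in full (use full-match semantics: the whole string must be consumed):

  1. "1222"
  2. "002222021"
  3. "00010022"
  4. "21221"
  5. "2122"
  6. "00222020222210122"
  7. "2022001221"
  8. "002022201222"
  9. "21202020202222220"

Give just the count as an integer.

1 → no match
2 → match
3 → no match
4 → no match
5 → no match
6 → no match
7 → no match
8 → no match
9 → no match
Total matched: 1

1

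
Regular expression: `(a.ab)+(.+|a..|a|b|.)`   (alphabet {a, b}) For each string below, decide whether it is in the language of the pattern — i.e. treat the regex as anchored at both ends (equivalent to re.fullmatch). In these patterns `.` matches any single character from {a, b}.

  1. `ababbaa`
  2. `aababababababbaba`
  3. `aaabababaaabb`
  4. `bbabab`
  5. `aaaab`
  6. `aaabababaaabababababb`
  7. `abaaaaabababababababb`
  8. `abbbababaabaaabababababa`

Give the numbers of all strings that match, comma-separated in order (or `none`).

1. `ababbaa` → match
2 → no match
3 → match
4. `bbabab` → no match — must start with `a`
5. `aaaab` → no match
6 → match
7 → no match
8 → no match

1, 3, 6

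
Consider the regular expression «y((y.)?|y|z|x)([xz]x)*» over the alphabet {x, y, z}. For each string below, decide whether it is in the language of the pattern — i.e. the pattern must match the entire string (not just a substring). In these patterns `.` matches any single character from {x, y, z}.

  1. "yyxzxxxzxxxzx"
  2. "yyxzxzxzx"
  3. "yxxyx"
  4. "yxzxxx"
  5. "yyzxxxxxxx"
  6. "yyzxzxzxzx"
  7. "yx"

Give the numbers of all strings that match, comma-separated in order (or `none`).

1, 2, 4, 5, 6, 7

1 → match
2 → match
3 → no match
4 → match
5 → match
6 → match
7 → match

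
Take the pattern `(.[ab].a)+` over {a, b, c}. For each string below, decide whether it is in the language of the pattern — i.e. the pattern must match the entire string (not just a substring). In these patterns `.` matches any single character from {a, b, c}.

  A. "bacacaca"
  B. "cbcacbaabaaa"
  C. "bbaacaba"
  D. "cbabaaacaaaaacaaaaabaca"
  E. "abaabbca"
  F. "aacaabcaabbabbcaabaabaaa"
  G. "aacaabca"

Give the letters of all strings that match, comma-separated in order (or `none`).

A → match
B → match
C → match
D → no match
E → match
F → match
G → match

A, B, C, E, F, G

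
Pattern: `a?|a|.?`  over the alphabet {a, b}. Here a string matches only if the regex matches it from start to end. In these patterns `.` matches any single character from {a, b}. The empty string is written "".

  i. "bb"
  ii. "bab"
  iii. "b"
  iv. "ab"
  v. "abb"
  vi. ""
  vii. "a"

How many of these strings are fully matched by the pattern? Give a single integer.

i → no match
ii → no match
iii → match
iv → no match
v → no match
vi → match
vii → match
Total matched: 3

3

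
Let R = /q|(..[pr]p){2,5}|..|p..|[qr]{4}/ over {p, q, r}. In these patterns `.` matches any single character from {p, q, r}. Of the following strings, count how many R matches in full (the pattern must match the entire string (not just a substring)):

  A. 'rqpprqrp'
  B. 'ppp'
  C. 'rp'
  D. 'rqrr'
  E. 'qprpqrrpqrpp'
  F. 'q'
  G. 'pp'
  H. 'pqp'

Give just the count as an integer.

8

A → match
B → match
C → match
D → match
E → match
F → match
G → match
H → match
Total matched: 8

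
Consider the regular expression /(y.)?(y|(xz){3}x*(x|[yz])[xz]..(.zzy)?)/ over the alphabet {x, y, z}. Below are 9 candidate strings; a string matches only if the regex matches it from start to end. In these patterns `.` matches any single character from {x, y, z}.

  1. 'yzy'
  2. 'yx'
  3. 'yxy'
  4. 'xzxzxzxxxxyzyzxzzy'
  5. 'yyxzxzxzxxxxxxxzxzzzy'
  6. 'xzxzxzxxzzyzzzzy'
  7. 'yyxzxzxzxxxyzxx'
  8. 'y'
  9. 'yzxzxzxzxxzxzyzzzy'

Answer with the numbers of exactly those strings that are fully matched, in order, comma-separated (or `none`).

1 → match
2 → no match
3 → match
4 → match
5 → match
6 → match
7 → match
8 → match
9 → match

1, 3, 4, 5, 6, 7, 8, 9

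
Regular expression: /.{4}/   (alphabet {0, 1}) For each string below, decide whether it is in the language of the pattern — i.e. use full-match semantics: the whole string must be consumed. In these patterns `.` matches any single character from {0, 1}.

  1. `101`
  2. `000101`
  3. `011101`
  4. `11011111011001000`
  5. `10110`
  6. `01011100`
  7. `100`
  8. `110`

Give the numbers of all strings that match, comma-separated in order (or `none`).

none

1 → no match
2 → no match
3 → no match
4 → no match
5 → no match
6 → no match
7 → no match
8 → no match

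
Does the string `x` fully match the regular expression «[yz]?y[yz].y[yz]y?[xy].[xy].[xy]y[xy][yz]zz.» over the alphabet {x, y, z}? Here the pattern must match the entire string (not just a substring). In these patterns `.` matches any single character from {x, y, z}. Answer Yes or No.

No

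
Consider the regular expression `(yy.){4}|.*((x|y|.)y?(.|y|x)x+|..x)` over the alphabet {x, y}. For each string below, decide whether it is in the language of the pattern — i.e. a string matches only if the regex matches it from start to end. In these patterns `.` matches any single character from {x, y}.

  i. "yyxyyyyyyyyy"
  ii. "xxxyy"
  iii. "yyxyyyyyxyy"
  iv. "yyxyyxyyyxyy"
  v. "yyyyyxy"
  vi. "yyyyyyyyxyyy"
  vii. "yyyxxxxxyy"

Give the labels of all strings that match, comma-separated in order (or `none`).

i, vi

i → match
ii → no match
iii → no match
iv → no match
v → no match
vi → match
vii → no match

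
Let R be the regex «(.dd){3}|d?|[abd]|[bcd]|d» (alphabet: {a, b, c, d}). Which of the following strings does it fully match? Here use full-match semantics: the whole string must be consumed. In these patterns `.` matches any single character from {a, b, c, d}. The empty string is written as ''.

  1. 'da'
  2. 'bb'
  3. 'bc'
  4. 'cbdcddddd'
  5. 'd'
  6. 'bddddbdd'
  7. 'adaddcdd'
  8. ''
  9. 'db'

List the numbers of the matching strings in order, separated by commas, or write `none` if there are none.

5, 8

1 → no match
2 → no match
3 → no match
4 → no match
5 → match
6 → no match
7 → no match
8 → match
9 → no match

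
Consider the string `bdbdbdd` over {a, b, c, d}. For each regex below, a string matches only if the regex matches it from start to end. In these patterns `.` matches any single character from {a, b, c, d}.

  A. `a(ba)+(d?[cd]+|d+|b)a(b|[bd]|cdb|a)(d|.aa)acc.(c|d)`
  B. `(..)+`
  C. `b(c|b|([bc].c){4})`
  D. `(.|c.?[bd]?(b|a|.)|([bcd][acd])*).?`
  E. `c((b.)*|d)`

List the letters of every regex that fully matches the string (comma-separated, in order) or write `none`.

A → no match — must start with `aba`
B → no match
C → no match
D → match
E → no match — must start with `c`

D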